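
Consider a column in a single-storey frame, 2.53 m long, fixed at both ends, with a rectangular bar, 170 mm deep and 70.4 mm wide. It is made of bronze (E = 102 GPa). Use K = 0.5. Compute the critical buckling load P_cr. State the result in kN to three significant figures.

P_cr ≈ 3110 kN

Buckling occurs about the weak axis: I_min = h·b³/12 with b = 70.4 mm (the shorter side).
I_min = 170×70.4³/12 = 4.943×10^6 mm⁴
I = 4.943×10^6 mm⁴ = 4.943×10^-6 m⁴
Effective length L_e = K·L = 0.5 × 2.53 = 1.265 m
P_cr = π²EI / L_e² = π² × 102×10⁹ × 4.943×10^-6 / 1.265² = 3.110×10^6 N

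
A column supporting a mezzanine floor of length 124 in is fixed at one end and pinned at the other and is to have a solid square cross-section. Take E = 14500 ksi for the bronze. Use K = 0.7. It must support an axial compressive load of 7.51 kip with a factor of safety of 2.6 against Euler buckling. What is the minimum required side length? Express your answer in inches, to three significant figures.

a ≈ 1.87 in

Required P_cr = n·P = 2.6 × 7.51 = 19.53 kip
L_e = K·L = 0.7 × 124 = 86.80 in
Required I = P_cr·L_e²/(π²E) = 1.953×10^4 × 86.80² / (π² × 1.45×10^7) = 1.028 in⁴
Solid square: I = a⁴/12  ⇒  a = (12I)^(1/4) = (12×1.028)^(1/4) = 1.87 in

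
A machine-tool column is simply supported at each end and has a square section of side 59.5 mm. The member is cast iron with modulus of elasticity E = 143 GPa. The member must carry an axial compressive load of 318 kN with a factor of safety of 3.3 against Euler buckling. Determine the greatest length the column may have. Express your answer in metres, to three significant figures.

I = a⁴/12 = 59.5⁴/12 = 1.044×10^6 mm⁴
I = 1.044×10^-6 m⁴
Required critical load P_cr = n·P = 3.3 × 318 = 1049 kN = 1.049×10^6 N
From P_cr = π²EI/(K·L)²:  L = (1/K)·√(π²EI/P_cr) = (1/1)·√(π²×1.43×10^11×1.044×10^-6/1.049×10^6)
L = 1.19 m

L_max ≈ 1.19 m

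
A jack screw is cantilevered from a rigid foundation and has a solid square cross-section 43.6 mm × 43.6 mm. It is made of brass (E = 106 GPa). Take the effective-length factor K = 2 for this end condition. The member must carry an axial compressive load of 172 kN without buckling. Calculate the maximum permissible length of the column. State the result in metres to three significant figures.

L_max ≈ 0.677 m

I = a⁴/12 = 43.6⁴/12 = 3.011×10^5 mm⁴
I = 3.011×10^-7 m⁴
At the buckling limit P_cr = P = 1.720×10^5 N
From P_cr = π²EI/(K·L)²:  L = (1/K)·√(π²EI/P_cr) = (1/2)·√(π²×1.06×10^11×3.011×10^-7/1.720×10^5)
L = 0.677 m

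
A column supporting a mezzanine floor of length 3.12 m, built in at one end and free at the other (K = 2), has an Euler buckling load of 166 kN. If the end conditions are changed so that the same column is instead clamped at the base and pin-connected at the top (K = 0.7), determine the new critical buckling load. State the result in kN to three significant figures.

P_cr ≈ 1360 kN

P_cr ∝ 1/K², so P_cr,new = P_cr,old × (K_old/K_new)² = 166 × (2/0.7)²
= 166 × 8.163 = 1360 kN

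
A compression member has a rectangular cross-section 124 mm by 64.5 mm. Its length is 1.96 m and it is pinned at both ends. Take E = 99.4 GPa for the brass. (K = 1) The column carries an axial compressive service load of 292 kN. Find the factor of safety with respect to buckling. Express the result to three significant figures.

n ≈ 2.42

Buckling occurs about the weak axis: I_min = h·b³/12 with b = 64.5 mm (the shorter side).
I_min = 124×64.5³/12 = 2.773×10^6 mm⁴
I = 2.773×10^6 mm⁴ = 2.773×10^-6 m⁴
Effective length L_e = K·L = 1 × 1.96 = 1.960 m
P_cr = π²EI / L_e² = π² × 99.4×10⁹ × 2.773×10^-6 / 1.960² = 7.081×10^5 N
Factor of safety n = P_cr / P = 708.10 / 292 = 2.42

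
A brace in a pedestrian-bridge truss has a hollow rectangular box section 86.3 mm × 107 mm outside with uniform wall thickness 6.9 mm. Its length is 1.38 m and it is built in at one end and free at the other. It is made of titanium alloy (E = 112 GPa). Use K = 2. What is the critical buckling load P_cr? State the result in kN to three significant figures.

P_cr ≈ 402 kN

Inner dimensions: h_i = 107 − 2×6.9 = 93.20 mm, b_i = 86.3 − 2×6.9 = 72.50 mm
Weak-axis I_min = (h_o·b_o³ − h_i·b_i³)/12 with b_o = 86.3, b_i = 72.50 mm (shorter outer/inner sides).
I_min = (107×86.3³ − 93.20×72.50³)/12 = 2.771×10^6 mm⁴
I = 2.771×10^6 mm⁴ = 2.771×10^-6 m⁴
Effective length L_e = K·L = 2 × 1.38 = 2.760 m
P_cr = π²EI / L_e² = π² × 112×10⁹ × 2.771×10^-6 / 2.760² = 4.022×10^5 N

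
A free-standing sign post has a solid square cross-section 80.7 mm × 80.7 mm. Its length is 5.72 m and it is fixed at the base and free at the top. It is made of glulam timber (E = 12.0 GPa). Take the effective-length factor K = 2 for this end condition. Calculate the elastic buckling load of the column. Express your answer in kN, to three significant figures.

I = a⁴/12 = 80.7⁴/12 = 3.534×10^6 mm⁴
I = 3.534×10^6 mm⁴ = 3.534×10^-6 m⁴
Effective length L_e = K·L = 2 × 5.72 = 11.44 m
P_cr = π²EI / L_e² = π² × 12.0×10⁹ × 3.534×10^-6 / 11.44² = 3.198×10^3 N

P_cr ≈ 3.20 kN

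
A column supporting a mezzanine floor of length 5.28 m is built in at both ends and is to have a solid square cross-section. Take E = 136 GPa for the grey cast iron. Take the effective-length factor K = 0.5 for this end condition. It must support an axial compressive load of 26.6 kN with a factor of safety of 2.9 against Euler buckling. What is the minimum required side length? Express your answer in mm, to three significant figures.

a ≈ 46.8 mm

Required P_cr = n·P = 2.9 × 26.6 = 77.14 kN
L_e = K·L = 0.5 × 5.28 = 2.640 m
Required I = P_cr·L_e²/(π²E) = 7.714×10^4 × 2.640² / (π² × 1.36×10^11) = 4.005×10^-7 m⁴
I_req = 4.005×10^5 mm⁴
Solid square: I = a⁴/12  ⇒  a = (12I)^(1/4) = (12×4.005×10^5)^(1/4) = 46.8 mm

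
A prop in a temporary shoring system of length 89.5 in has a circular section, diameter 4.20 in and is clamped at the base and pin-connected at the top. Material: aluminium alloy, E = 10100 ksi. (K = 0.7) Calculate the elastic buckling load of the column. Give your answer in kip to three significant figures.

I = πd⁴/64 = π×4.20⁴/64 = 15.27 in⁴
Effective length L_e = K·L = 0.7 × 89.5 = 62.65 in
P_cr = π²EI / L_e² = π² × 10100×10³ × 15.27 / 62.65² = 3.879×10^5 lb

P_cr ≈ 388 kip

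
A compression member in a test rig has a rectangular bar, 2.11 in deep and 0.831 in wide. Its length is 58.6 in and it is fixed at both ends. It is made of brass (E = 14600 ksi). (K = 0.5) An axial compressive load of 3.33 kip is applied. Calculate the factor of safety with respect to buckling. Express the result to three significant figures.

Buckling occurs about the weak axis: I_min = h·b³/12 with b = 0.831 in (the shorter side).
I_min = 2.11×0.831³/12 = 0.1009 in⁴
Effective length L_e = K·L = 0.5 × 58.6 = 29.30 in
P_cr = π²EI / L_e² = π² × 14600×10³ × 0.1009 / 29.30² = 1.694×10^4 lb
Factor of safety n = P_cr / P = 16.936 / 3.33 = 5.09

n ≈ 5.09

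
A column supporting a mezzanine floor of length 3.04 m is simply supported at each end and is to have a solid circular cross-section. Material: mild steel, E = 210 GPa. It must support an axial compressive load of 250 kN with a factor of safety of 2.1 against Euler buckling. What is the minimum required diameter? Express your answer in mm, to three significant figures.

Required P_cr = n·P = 2.1 × 250 = 525.0 kN
L_e = K·L = 1 × 3.04 = 3.040 m
Required I = P_cr·L_e²/(π²E) = 5.250×10^5 × 3.040² / (π² × 2.10×10^11) = 2.341×10^-6 m⁴
I_req = 2.341×10^6 mm⁴
Solid circle: I = πd⁴/64  ⇒  d = (64I/π)^(1/4) = (64×2.341×10^6/π)^(1/4) = 83.1 mm

d ≈ 83.1 mm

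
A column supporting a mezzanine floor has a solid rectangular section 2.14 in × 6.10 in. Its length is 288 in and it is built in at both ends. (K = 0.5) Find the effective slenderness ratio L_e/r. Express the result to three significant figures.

For a rectangle r_min = b/√12 = 2.14/√12 = 0.6178 in
L_e = K·L = 0.5 × 288 = 144.0 in
λ = L_e / r_min = 144.00 / 0.6178 = 233

λ ≈ 233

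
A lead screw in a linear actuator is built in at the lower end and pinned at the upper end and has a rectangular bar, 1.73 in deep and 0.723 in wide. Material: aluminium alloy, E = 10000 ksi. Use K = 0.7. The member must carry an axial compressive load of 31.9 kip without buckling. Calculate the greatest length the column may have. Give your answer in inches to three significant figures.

Buckling occurs about the weak axis: I_min = h·b³/12 with b = 0.723 in (the shorter side).
I_min = 1.73×0.723³/12 = 5.449×10^-2 in⁴
At the buckling limit P_cr = P = 3.190×10^4 lb
From P_cr = π²EI/(K·L)²:  L = (1/K)·√(π²EI/P_cr) = (1/0.7)·√(π²×1.00×10^7×5.449×10^-2/3.190×10^4)
L = 18.5 in

L_max ≈ 18.5 in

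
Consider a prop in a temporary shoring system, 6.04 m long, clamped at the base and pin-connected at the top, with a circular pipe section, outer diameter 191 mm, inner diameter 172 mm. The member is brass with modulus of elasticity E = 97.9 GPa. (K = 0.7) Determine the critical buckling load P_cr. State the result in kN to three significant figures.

d_o = 191 mm, d_i = 172 mm
I = π(d_o⁴ − d_i⁴)/64 = π(191⁴ − 172.0⁴)/64 = 2.237×10^7 mm⁴
I = 2.237×10^7 mm⁴ = 2.237×10^-5 m⁴
Effective length L_e = K·L = 0.7 × 6.04 = 4.228 m
P_cr = π²EI / L_e² = π² × 97.9×10⁹ × 2.237×10^-5 / 4.228² = 1.209×10^6 N

P_cr ≈ 1210 kN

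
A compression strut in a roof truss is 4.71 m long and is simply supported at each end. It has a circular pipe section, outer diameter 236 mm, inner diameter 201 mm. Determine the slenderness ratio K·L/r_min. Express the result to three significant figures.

d_o = 236 mm, d_i = 201 mm
I = π(d_o⁴ − d_i⁴)/64 = π(236⁴ − 201.0⁴)/64 = 7.215×10^7 mm⁴
A = 1.201×10^4 mm²;  r_min = √(I/A) = √(7.215×10^7/1.201×10^4) = 77.50 mm
L_e = K·L = 1 × 4.71 m = 4.710 m = 4710.0 mm
λ = L_e / r_min = 4710.0 / 77.50 = 60.8

λ ≈ 60.8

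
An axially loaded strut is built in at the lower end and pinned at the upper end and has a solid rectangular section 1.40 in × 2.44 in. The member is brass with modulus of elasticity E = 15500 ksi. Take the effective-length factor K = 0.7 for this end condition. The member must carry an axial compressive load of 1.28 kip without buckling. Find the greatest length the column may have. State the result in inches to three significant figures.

Buckling occurs about the weak axis: I_min = h·b³/12 with b = 1.40 in (the shorter side).
I_min = 2.44×1.40³/12 = 0.5579 in⁴
At the buckling limit P_cr = P = 1.280×10^3 lb
From P_cr = π²EI/(K·L)²:  L = (1/K)·√(π²EI/P_cr) = (1/0.7)·√(π²×1.55×10^7×0.5579/1.280×10^3)
L = 369 in

L_max ≈ 369 in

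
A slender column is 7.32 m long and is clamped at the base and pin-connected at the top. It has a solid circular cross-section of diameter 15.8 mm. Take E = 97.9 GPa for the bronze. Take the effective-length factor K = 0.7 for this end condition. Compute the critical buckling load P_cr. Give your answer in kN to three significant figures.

P_cr ≈ 0.113 kN

I = πd⁴/64 = π×15.8⁴/64 = 3.059×10^3 mm⁴
I = 3.059×10^3 mm⁴ = 3.059×10^-9 m⁴
Effective length L_e = K·L = 0.7 × 7.32 = 5.124 m
P_cr = π²EI / L_e² = π² × 97.9×10⁹ × 3.059×10^-9 / 5.124² = 112.6 N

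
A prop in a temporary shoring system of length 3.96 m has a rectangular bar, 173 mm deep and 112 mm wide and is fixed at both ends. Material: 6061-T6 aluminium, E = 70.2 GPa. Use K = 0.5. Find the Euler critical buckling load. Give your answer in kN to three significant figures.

P_cr ≈ 3580 kN

Buckling occurs about the weak axis: I_min = h·b³/12 with b = 112 mm (the shorter side).
I_min = 173×112³/12 = 2.025×10^7 mm⁴
I = 2.025×10^7 mm⁴ = 2.025×10^-5 m⁴
Effective length L_e = K·L = 0.5 × 3.96 = 1.980 m
P_cr = π²EI / L_e² = π² × 70.2×10⁹ × 2.025×10^-5 / 1.980² = 3.580×10^6 N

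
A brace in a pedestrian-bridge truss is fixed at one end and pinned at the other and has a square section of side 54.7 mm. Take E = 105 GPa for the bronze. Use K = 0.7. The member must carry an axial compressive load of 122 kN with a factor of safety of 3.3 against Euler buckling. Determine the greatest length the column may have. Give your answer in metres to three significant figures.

L_max ≈ 1.98 m

I = a⁴/12 = 54.7⁴/12 = 7.461×10^5 mm⁴
I = 7.461×10^-7 m⁴
Required critical load P_cr = n·P = 3.3 × 122 = 402.6 kN = 4.026×10^5 N
From P_cr = π²EI/(K·L)²:  L = (1/K)·√(π²EI/P_cr) = (1/0.7)·√(π²×1.05×10^11×7.461×10^-7/4.026×10^5)
L = 1.98 m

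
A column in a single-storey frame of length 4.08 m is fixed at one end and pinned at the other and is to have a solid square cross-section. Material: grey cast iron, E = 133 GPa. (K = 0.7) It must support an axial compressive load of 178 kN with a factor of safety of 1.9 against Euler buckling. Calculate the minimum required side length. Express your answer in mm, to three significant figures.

a ≈ 70.9 mm

Required P_cr = n·P = 1.9 × 178 = 338.2 kN
L_e = K·L = 0.7 × 4.08 = 2.856 m
Required I = P_cr·L_e²/(π²E) = 3.382×10^5 × 2.856² / (π² × 1.33×10^11) = 2.102×10^-6 m⁴
I_req = 2.102×10^6 mm⁴
Solid square: I = a⁴/12  ⇒  a = (12I)^(1/4) = (12×2.102×10^6)^(1/4) = 70.9 mm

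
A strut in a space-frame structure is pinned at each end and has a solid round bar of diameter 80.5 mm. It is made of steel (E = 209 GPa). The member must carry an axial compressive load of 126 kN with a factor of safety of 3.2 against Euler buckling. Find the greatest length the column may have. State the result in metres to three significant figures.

I = πd⁴/64 = π×80.5⁴/64 = 2.061×10^6 mm⁴
I = 2.061×10^-6 m⁴
Required critical load P_cr = n·P = 3.2 × 126 = 403.2 kN = 4.032×10^5 N
From P_cr = π²EI/(K·L)²:  L = (1/K)·√(π²EI/P_cr) = (1/1)·√(π²×2.09×10^11×2.061×10^-6/4.032×10^5)
L = 3.25 m

L_max ≈ 3.25 m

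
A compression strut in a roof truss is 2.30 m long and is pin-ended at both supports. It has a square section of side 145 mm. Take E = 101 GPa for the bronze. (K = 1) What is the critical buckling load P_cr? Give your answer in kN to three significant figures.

P_cr ≈ 6940 kN

I = a⁴/12 = 145⁴/12 = 3.684×10^7 mm⁴
I = 3.684×10^7 mm⁴ = 3.684×10^-5 m⁴
Effective length L_e = K·L = 1 × 2.30 = 2.300 m
P_cr = π²EI / L_e² = π² × 101×10⁹ × 3.684×10^-5 / 2.300² = 6.942×10^6 N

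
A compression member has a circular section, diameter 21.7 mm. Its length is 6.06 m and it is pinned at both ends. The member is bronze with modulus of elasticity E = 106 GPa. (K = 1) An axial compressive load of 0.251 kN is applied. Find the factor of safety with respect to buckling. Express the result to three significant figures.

I = πd⁴/64 = π×21.7⁴/64 = 1.088×10^4 mm⁴
I = 1.088×10^4 mm⁴ = 1.088×10^-8 m⁴
Effective length L_e = K·L = 1 × 6.06 = 6.060 m
P_cr = π²EI / L_e² = π² × 106×10⁹ × 1.088×10^-8 / 6.060² = 310.1 N
Factor of safety n = P_cr / P = 0.31008 / 0.251 = 1.24

n ≈ 1.24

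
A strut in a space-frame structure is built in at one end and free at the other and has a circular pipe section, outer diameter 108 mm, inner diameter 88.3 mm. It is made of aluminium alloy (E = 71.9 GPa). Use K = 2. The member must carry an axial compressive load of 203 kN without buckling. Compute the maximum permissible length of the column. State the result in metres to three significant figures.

L_max ≈ 1.80 m

d_o = 108 mm, d_i = 88.3 mm
I = π(d_o⁴ − d_i⁴)/64 = π(108⁴ − 88.30⁴)/64 = 3.694×10^6 mm⁴
I = 3.694×10^-6 m⁴
At the buckling limit P_cr = P = 2.030×10^5 N
From P_cr = π²EI/(K·L)²:  L = (1/K)·√(π²EI/P_cr) = (1/2)·√(π²×7.19×10^10×3.694×10^-6/2.030×10^5)
L = 1.80 m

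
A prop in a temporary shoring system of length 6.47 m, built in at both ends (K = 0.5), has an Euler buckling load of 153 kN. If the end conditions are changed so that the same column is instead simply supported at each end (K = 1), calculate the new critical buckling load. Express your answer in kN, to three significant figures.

P_cr ∝ 1/K², so P_cr,new = P_cr,old × (K_old/K_new)² = 153 × (0.5/1)²
= 153 × 0.2500 = 38.2 kN

P_cr ≈ 38.2 kN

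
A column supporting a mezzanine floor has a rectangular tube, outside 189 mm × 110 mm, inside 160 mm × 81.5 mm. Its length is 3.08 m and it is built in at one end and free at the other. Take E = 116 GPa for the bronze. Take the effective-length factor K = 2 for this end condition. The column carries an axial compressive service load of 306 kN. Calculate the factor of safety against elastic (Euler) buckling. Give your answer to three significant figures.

n ≈ 1.36

Weak-axis I_min = (h_o·b_o³ − h_i·b_i³)/12 with b_o = 110, b_i = 81.50 mm (shorter outer/inner sides).
I_min = (189×110³ − 160.0×81.50³)/12 = 1.375×10^7 mm⁴
I = 1.375×10^7 mm⁴ = 1.375×10^-5 m⁴
Effective length L_e = K·L = 2 × 3.08 = 6.160 m
P_cr = π²EI / L_e² = π² × 116×10⁹ × 1.375×10^-5 / 6.160² = 4.147×10^5 N
Factor of safety n = P_cr / P = 414.72 / 306 = 1.36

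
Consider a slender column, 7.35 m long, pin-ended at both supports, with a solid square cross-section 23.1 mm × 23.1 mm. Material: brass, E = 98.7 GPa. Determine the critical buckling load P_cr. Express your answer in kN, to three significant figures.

P_cr ≈ 0.428 kN

I = a⁴/12 = 23.1⁴/12 = 2.373×10^4 mm⁴
I = 2.373×10^4 mm⁴ = 2.373×10^-8 m⁴
Effective length L_e = K·L = 1 × 7.35 = 7.350 m
P_cr = π²EI / L_e² = π² × 98.7×10⁹ × 2.373×10^-8 / 7.350² = 427.9 N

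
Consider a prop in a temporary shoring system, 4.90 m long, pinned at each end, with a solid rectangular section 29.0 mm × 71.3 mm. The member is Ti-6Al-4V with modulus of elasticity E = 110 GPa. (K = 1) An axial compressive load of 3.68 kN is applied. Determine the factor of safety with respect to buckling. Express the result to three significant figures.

Buckling occurs about the weak axis: I_min = h·b³/12 with b = 29.0 mm (the shorter side).
I_min = 71.3×29.0³/12 = 1.449×10^5 mm⁴
I = 1.449×10^5 mm⁴ = 1.449×10^-7 m⁴
Effective length L_e = K·L = 1 × 4.90 = 4.900 m
P_cr = π²EI / L_e² = π² × 110×10⁹ × 1.449×10^-7 / 4.900² = 6.552×10^3 N
Factor of safety n = P_cr / P = 6.5524 / 3.68 = 1.78

n ≈ 1.78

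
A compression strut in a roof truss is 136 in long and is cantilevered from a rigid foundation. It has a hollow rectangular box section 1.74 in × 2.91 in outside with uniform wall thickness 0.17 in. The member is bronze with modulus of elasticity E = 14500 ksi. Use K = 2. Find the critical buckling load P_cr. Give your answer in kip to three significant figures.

P_cr ≈ 1.33 kip

Inner dimensions: h_i = 2.91 − 2×0.17 = 2.570 in, b_i = 1.74 − 2×0.17 = 1.400 in
Weak-axis I_min = (h_o·b_o³ − h_i·b_i³)/12 with b_o = 1.74, b_i = 1.400 in (shorter outer/inner sides).
I_min = (2.91×1.74³ − 2.570×1.400³)/12 = 0.6898 in⁴
Effective length L_e = K·L = 2 × 136 = 272.0 in
P_cr = π²EI / L_e² = π² × 14500×10³ × 0.6898 / 272.0² = 1.334×10^3 lb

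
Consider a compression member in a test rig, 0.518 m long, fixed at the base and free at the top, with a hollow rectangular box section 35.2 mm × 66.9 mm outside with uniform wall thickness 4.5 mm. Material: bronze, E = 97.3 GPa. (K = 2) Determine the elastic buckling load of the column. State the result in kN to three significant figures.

P_cr ≈ 140 kN

Inner dimensions: h_i = 66.9 − 2×4.5 = 57.90 mm, b_i = 35.2 − 2×4.5 = 26.20 mm
Weak-axis I_min = (h_o·b_o³ − h_i·b_i³)/12 with b_o = 35.2, b_i = 26.20 mm (shorter outer/inner sides).
I_min = (66.9×35.2³ − 57.90×26.20³)/12 = 1.564×10^5 mm⁴
I = 1.564×10^5 mm⁴ = 1.564×10^-7 m⁴
Effective length L_e = K·L = 2 × 0.518 = 1.036 m
P_cr = π²EI / L_e² = π² × 97.3×10⁹ × 1.564×10^-7 / 1.036² = 1.399×10^5 N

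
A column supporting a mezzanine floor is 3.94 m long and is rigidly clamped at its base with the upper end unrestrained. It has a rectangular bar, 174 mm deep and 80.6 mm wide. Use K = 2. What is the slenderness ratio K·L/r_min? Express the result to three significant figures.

Buckling occurs about the weak axis: I_min = h·b³/12 with b = 80.6 mm (the shorter side).
I_min = 174×80.6³/12 = 7.592×10^6 mm⁴
A = 1.402×10^4 mm²;  r_min = √(I/A) = √(7.592×10^6/1.402×10^4) = 23.27 mm
L_e = K·L = 2 × 3.94 m = 7.880 m = 7880.0 mm
λ = L_e / r_min = 7880.0 / 23.27 = 339

λ ≈ 339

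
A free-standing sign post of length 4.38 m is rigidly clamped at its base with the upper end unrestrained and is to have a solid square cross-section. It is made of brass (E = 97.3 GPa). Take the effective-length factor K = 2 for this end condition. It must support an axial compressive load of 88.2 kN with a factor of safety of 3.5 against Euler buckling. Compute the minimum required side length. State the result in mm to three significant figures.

a ≈ 131 mm

Required P_cr = n·P = 3.5 × 88.2 = 308.7 kN
L_e = K·L = 2 × 4.38 = 8.760 m
Required I = P_cr·L_e²/(π²E) = 3.087×10^5 × 8.760² / (π² × 9.73×10^10) = 2.467×10^-5 m⁴
I_req = 2.467×10^7 mm⁴
Solid square: I = a⁴/12  ⇒  a = (12I)^(1/4) = (12×2.467×10^7)^(1/4) = 131 mm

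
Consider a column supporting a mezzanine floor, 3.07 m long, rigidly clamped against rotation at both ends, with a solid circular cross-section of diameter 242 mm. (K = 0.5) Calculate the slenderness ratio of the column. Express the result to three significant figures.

I = πd⁴/64 = π×242⁴/64 = 1.684×10^8 mm⁴
A = 4.600×10^4 mm²;  r_min = √(I/A) = √(1.684×10^8/4.600×10^4) = 60.50 mm
L_e = K·L = 0.5 × 3.07 m = 1.535 m = 1535.0 mm
λ = L_e / r_min = 1535.0 / 60.50 = 25.4

λ ≈ 25.4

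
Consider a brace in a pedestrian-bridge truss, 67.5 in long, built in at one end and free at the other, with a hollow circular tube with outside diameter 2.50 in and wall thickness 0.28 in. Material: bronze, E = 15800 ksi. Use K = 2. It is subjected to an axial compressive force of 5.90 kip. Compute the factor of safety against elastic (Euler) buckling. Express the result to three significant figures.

Inner diameter d_i = 2.50 − 2×0.28 = 1.940 in
I = π(d_o⁴ − d_i⁴)/64 = π(2.50⁴ − 1.940⁴)/64 = 1.222 in⁴
Effective length L_e = K·L = 2 × 67.5 = 135.0 in
P_cr = π²EI / L_e² = π² × 15800×10³ × 1.222 / 135.0² = 1.046×10^4 lb
Factor of safety n = P_cr / P = 10.457 / 5.90 = 1.77

n ≈ 1.77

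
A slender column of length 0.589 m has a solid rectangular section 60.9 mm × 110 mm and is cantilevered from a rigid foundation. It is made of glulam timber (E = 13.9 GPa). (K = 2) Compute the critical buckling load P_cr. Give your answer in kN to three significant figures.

Buckling occurs about the weak axis: I_min = h·b³/12 with b = 60.9 mm (the shorter side).
I_min = 110×60.9³/12 = 2.070×10^6 mm⁴
I = 2.070×10^6 mm⁴ = 2.070×10^-6 m⁴
Effective length L_e = K·L = 2 × 0.589 = 1.178 m
P_cr = π²EI / L_e² = π² × 13.9×10⁹ × 2.070×10^-6 / 1.178² = 2.047×10^5 N

P_cr ≈ 205 kN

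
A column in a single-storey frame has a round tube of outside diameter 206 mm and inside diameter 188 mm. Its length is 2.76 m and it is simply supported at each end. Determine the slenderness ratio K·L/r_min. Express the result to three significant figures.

λ ≈ 39.6

d_o = 206 mm, d_i = 188 mm
I = π(d_o⁴ − d_i⁴)/64 = π(206⁴ − 188.0⁴)/64 = 2.708×10^7 mm⁴
A = 5.570×10^3 mm²;  r_min = √(I/A) = √(2.708×10^7/5.570×10^3) = 69.72 mm
L_e = K·L = 1 × 2.76 m = 2.760 m = 2760.0 mm
λ = L_e / r_min = 2760.0 / 69.72 = 39.6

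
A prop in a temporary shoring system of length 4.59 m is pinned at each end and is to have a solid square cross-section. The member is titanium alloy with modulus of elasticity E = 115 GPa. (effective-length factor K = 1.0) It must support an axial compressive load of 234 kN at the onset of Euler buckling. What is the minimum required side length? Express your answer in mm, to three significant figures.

L_e = K·L = 1 × 4.59 = 4.590 m
Required I = P_cr·L_e²/(π²E) = 2.340×10^5 × 4.590² / (π² × 1.15×10^11) = 4.344×10^-6 m⁴
I_req = 4.344×10^6 mm⁴
Solid square: I = a⁴/12  ⇒  a = (12I)^(1/4) = (12×4.344×10^6)^(1/4) = 85.0 mm

a ≈ 85.0 mm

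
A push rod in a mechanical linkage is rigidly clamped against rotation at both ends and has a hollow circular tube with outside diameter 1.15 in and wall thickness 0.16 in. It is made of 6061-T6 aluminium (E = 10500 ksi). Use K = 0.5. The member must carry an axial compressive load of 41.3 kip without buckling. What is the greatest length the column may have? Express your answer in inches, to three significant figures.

Inner diameter d_i = 1.15 − 2×0.16 = 0.8300 in
I = π(d_o⁴ − d_i⁴)/64 = π(1.15⁴ − 0.8300⁴)/64 = 6.256×10^-2 in⁴
At the buckling limit P_cr = P = 4.130×10^4 lb
From P_cr = π²EI/(K·L)²:  L = (1/K)·√(π²EI/P_cr) = (1/0.5)·√(π²×1.05×10^7×6.256×10^-2/4.130×10^4)
L = 25.1 in

L_max ≈ 25.1 in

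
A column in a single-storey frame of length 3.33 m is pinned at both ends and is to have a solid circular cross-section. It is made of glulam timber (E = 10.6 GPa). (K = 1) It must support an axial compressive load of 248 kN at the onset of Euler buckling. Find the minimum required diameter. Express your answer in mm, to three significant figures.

L_e = K·L = 1 × 3.33 = 3.330 m
Required I = P_cr·L_e²/(π²E) = 2.480×10^5 × 3.330² / (π² × 1.06×10^10) = 2.629×10^-5 m⁴
I_req = 2.629×10^7 mm⁴
Solid circle: I = πd⁴/64  ⇒  d = (64I/π)^(1/4) = (64×2.629×10^7/π)^(1/4) = 152 mm

d ≈ 152 mm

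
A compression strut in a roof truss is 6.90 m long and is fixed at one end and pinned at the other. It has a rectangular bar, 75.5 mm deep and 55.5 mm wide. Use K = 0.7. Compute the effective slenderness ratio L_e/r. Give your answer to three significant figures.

λ ≈ 301

For a rectangle r_min = b/√12 = 55.5/√12 = 16.02 mm
L_e = K·L = 0.7 × 6.90 m = 4.830 m = 4830.0 mm
λ = L_e / r_min = 4830.0 / 16.02 = 301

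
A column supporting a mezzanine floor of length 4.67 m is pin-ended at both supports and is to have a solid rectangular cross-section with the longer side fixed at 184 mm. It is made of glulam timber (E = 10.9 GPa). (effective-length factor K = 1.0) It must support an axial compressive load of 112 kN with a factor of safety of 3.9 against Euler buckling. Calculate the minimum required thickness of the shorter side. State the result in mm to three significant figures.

b ≈ 179 mm

Required P_cr = n·P = 3.9 × 112 = 436.8 kN
L_e = K·L = 1 × 4.67 = 4.670 m
Required I = P_cr·L_e²/(π²E) = 4.368×10^5 × 4.670² / (π² × 1.09×10^10) = 8.855×10^-5 m⁴
I_req = 8.855×10^7 mm⁴
Rectangle, weak axis: I_min = h·b³/12 with h = 184 mm fixed  ⇒  b = (12I/h)^(1/3) = 179 mm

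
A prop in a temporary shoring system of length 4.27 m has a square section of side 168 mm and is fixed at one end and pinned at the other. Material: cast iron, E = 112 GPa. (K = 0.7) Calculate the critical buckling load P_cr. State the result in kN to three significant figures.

I = a⁴/12 = 168⁴/12 = 6.638×10^7 mm⁴
I = 6.638×10^7 mm⁴ = 6.638×10^-5 m⁴
Effective length L_e = K·L = 0.7 × 4.27 = 2.989 m
P_cr = π²EI / L_e² = π² × 112×10⁹ × 6.638×10^-5 / 2.989² = 8.213×10^6 N

P_cr ≈ 8210 kN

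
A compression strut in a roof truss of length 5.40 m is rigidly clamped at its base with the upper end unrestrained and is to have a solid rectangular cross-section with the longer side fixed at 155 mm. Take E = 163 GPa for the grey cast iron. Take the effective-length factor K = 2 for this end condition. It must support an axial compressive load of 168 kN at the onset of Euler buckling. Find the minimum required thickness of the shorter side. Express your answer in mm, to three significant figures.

b ≈ 98.1 mm

L_e = K·L = 2 × 5.40 = 10.80 m
Required I = P_cr·L_e²/(π²E) = 1.680×10^5 × 10.80² / (π² × 1.63×10^11) = 1.218×10^-5 m⁴
I_req = 1.218×10^7 mm⁴
Rectangle, weak axis: I_min = h·b³/12 with h = 155 mm fixed  ⇒  b = (12I/h)^(1/3) = 98.1 mm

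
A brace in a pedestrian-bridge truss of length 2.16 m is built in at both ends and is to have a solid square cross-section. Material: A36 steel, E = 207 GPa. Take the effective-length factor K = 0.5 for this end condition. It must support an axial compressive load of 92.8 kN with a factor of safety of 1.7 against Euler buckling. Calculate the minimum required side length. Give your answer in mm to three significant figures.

Required P_cr = n·P = 1.7 × 92.8 = 157.8 kN
L_e = K·L = 0.5 × 2.16 = 1.080 m
Required I = P_cr·L_e²/(π²E) = 1.578×10^5 × 1.080² / (π² × 2.07×10^11) = 9.007×10^-8 m⁴
I_req = 9.007×10^4 mm⁴
Solid square: I = a⁴/12  ⇒  a = (12I)^(1/4) = (12×9.007×10^4)^(1/4) = 32.2 mm

a ≈ 32.2 mm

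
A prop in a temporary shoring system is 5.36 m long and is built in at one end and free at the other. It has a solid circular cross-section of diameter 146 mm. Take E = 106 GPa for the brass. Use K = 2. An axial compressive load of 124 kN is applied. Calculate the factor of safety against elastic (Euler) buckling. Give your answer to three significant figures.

n ≈ 1.64

I = πd⁴/64 = π×146⁴/64 = 2.230×10^7 mm⁴
I = 2.230×10^7 mm⁴ = 2.230×10^-5 m⁴
Effective length L_e = K·L = 2 × 5.36 = 10.72 m
P_cr = π²EI / L_e² = π² × 106×10⁹ × 2.230×10^-5 / 10.72² = 2.030×10^5 N
Factor of safety n = P_cr / P = 203.05 / 124 = 1.64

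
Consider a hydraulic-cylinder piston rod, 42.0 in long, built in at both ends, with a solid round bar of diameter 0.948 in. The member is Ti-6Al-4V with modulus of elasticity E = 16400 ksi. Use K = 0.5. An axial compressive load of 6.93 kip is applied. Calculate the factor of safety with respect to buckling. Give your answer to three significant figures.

n ≈ 2.10

I = πd⁴/64 = π×0.948⁴/64 = 3.965×10^-2 in⁴
Effective length L_e = K·L = 0.5 × 42.0 = 21.00 in
P_cr = π²EI / L_e² = π² × 16400×10³ × 3.965×10^-2 / 21.00² = 1.455×10^4 lb
Factor of safety n = P_cr / P = 14.552 / 6.93 = 2.10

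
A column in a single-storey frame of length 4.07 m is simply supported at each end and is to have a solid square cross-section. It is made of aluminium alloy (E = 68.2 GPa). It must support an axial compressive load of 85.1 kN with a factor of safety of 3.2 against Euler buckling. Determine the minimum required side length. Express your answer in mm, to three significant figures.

Required P_cr = n·P = 3.2 × 85.1 = 272.3 kN
L_e = K·L = 1 × 4.07 = 4.070 m
Required I = P_cr·L_e²/(π²E) = 2.723×10^5 × 4.070² / (π² × 6.82×10^10) = 6.702×10^-6 m⁴
I_req = 6.702×10^6 mm⁴
Solid square: I = a⁴/12  ⇒  a = (12I)^(1/4) = (12×6.702×10^6)^(1/4) = 94.7 mm

a ≈ 94.7 mm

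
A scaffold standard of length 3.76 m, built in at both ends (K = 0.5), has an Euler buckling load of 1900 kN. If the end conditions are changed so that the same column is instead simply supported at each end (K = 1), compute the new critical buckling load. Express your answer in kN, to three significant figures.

P_cr ≈ 475 kN

P_cr ∝ 1/K², so P_cr,new = P_cr,old × (K_old/K_new)² = 1900 × (0.5/1)²
= 1900 × 0.2500 = 475 kN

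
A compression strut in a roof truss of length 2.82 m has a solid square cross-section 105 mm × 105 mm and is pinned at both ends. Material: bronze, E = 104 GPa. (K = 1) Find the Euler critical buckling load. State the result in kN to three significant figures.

I = a⁴/12 = 105⁴/12 = 1.013×10^7 mm⁴
I = 1.013×10^7 mm⁴ = 1.013×10^-5 m⁴
Effective length L_e = K·L = 1 × 2.82 = 2.820 m
P_cr = π²EI / L_e² = π² × 104×10⁹ × 1.013×10^-5 / 2.820² = 1.307×10^6 N

P_cr ≈ 1310 kN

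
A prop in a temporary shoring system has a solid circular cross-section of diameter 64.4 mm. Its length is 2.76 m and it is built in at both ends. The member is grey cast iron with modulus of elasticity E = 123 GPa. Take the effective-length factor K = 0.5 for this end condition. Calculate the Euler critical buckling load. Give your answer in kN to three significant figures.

P_cr ≈ 538 kN

I = πd⁴/64 = π×64.4⁴/64 = 8.443×10^5 mm⁴
I = 8.443×10^5 mm⁴ = 8.443×10^-7 m⁴
Effective length L_e = K·L = 0.5 × 2.76 = 1.380 m
P_cr = π²EI / L_e² = π² × 123×10⁹ × 8.443×10^-7 / 1.380² = 5.382×10^5 N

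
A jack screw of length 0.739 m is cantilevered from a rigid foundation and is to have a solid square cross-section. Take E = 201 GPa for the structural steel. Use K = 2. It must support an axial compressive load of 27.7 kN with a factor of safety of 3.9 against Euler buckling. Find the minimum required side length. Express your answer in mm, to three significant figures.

a ≈ 34.6 mm

Required P_cr = n·P = 3.9 × 27.7 = 108.0 kN
L_e = K·L = 2 × 0.739 = 1.478 m
Required I = P_cr·L_e²/(π²E) = 1.080×10^5 × 1.478² / (π² × 2.01×10^11) = 1.190×10^-7 m⁴
I_req = 1.190×10^5 mm⁴
Solid square: I = a⁴/12  ⇒  a = (12I)^(1/4) = (12×1.190×10^5)^(1/4) = 34.6 mm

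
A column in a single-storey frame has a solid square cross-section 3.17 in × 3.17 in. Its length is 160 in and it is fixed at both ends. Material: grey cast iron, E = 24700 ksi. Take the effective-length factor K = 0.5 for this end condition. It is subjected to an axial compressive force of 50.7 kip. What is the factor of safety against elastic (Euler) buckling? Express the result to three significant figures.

I = a⁴/12 = 3.17⁴/12 = 8.415 in⁴
Effective length L_e = K·L = 0.5 × 160 = 80.00 in
P_cr = π²EI / L_e² = π² × 24700×10³ × 8.415 / 80.00² = 3.205×10^5 lb
Factor of safety n = P_cr / P = 320.53 / 50.7 = 6.32

n ≈ 6.32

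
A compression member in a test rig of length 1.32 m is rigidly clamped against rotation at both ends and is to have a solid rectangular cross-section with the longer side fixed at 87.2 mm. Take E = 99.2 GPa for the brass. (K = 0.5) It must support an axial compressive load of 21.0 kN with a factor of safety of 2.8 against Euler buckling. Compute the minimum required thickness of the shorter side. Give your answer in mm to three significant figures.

b ≈ 15.3 mm

Required P_cr = n·P = 2.8 × 21.0 = 58.80 kN
L_e = K·L = 0.5 × 1.32 = 0.6600 m
Required I = P_cr·L_e²/(π²E) = 5.880×10^4 × 0.6600² / (π² × 9.92×10^10) = 2.616×10^-8 m⁴
I_req = 2.616×10^4 mm⁴
Rectangle, weak axis: I_min = h·b³/12 with h = 87.2 mm fixed  ⇒  b = (12I/h)^(1/3) = 15.3 mm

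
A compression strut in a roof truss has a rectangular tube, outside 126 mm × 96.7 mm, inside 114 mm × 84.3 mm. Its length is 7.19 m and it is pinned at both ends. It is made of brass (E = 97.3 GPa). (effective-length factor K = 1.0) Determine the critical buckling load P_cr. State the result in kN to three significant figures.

Weak-axis I_min = (h_o·b_o³ − h_i·b_i³)/12 with b_o = 96.7, b_i = 84.30 mm (shorter outer/inner sides).
I_min = (126×96.7³ − 114.0×84.30³)/12 = 3.803×10^6 mm⁴
I = 3.803×10^6 mm⁴ = 3.803×10^-6 m⁴
Effective length L_e = K·L = 1 × 7.19 = 7.190 m
P_cr = π²EI / L_e² = π² × 97.3×10⁹ × 3.803×10^-6 / 7.190² = 7.065×10^4 N

P_cr ≈ 70.6 kN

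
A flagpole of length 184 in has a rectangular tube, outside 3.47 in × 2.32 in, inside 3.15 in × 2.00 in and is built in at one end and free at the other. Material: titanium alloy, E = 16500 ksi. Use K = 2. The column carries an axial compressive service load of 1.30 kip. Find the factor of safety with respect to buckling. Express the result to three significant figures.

Weak-axis I_min = (h_o·b_o³ − h_i·b_i³)/12 with b_o = 2.32, b_i = 2.000 in (shorter outer/inner sides).
I_min = (3.47×2.32³ − 3.150×2.000³)/12 = 1.511 in⁴
Effective length L_e = K·L = 2 × 184 = 368.0 in
P_cr = π²EI / L_e² = π² × 16500×10³ × 1.511 / 368.0² = 1.817×10^3 lb
Factor of safety n = P_cr / P = 1.8168 / 1.30 = 1.40

n ≈ 1.40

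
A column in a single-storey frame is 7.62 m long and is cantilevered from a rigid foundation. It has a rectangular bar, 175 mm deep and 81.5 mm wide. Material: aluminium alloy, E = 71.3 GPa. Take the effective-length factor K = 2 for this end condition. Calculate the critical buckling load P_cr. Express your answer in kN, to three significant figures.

Buckling occurs about the weak axis: I_min = h·b³/12 with b = 81.5 mm (the shorter side).
I_min = 175×81.5³/12 = 7.895×10^6 mm⁴
I = 7.895×10^6 mm⁴ = 7.895×10^-6 m⁴
Effective length L_e = K·L = 2 × 7.62 = 15.24 m
P_cr = π²EI / L_e² = π² × 71.3×10⁹ × 7.895×10^-6 / 15.24² = 2.392×10^4 N

P_cr ≈ 23.9 kN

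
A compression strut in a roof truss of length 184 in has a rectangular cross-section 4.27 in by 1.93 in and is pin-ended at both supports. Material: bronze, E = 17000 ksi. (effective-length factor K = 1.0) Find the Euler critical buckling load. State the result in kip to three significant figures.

P_cr ≈ 12.7 kip

Buckling occurs about the weak axis: I_min = h·b³/12 with b = 1.93 in (the shorter side).
I_min = 4.27×1.93³/12 = 2.558 in⁴
Effective length L_e = K·L = 1 × 184 = 184.0 in
P_cr = π²EI / L_e² = π² × 17000×10³ × 2.558 / 184.0² = 1.268×10^4 lb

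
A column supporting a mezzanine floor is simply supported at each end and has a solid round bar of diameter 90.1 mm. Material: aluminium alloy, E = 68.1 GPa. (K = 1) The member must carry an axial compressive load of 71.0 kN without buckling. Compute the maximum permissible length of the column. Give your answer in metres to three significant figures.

I = πd⁴/64 = π×90.1⁴/64 = 3.235×10^6 mm⁴
I = 3.235×10^-6 m⁴
At the buckling limit P_cr = P = 7.100×10^4 N
From P_cr = π²EI/(K·L)²:  L = (1/K)·√(π²EI/P_cr) = (1/1)·√(π²×6.81×10^10×3.235×10^-6/7.100×10^4)
L = 5.53 m

L_max ≈ 5.53 m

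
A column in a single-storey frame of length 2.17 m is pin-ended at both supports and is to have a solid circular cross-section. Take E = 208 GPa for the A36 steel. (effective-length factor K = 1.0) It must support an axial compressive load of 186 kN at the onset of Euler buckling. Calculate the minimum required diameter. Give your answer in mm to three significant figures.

L_e = K·L = 1 × 2.17 = 2.170 m
Required I = P_cr·L_e²/(π²E) = 1.860×10^5 × 2.170² / (π² × 2.08×10^11) = 4.266×10^-7 m⁴
I_req = 4.266×10^5 mm⁴
Solid circle: I = πd⁴/64  ⇒  d = (64I/π)^(1/4) = (64×4.266×10^5/π)^(1/4) = 54.3 mm

d ≈ 54.3 mm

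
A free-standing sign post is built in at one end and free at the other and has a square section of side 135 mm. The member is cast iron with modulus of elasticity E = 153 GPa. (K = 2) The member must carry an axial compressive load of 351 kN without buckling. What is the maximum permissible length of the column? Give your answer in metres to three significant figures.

L_max ≈ 5.46 m

I = a⁴/12 = 135⁴/12 = 2.768×10^7 mm⁴
I = 2.768×10^-5 m⁴
At the buckling limit P_cr = P = 3.510×10^5 N
From P_cr = π²EI/(K·L)²:  L = (1/K)·√(π²EI/P_cr) = (1/2)·√(π²×1.53×10^11×2.768×10^-5/3.510×10^5)
L = 5.46 m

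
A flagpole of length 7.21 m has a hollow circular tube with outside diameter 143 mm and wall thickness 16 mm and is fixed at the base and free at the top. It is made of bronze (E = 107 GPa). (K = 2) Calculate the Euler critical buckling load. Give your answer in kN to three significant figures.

P_cr ≈ 66.4 kN

Inner diameter d_i = 143 − 2×16 = 111.0 mm
I = π(d_o⁴ − d_i⁴)/64 = π(143⁴ − 111.0⁴)/64 = 1.307×10^7 mm⁴
I = 1.307×10^7 mm⁴ = 1.307×10^-5 m⁴
Effective length L_e = K·L = 2 × 7.21 = 14.42 m
P_cr = π²EI / L_e² = π² × 107×10⁹ × 1.307×10^-5 / 14.42² = 6.640×10^4 N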